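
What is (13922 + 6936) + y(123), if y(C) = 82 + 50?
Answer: 20990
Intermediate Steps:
y(C) = 132
(13922 + 6936) + y(123) = (13922 + 6936) + 132 = 20858 + 132 = 20990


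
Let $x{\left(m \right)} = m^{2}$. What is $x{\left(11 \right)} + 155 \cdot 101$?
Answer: $15776$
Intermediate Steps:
$x{\left(11 \right)} + 155 \cdot 101 = 11^{2} + 155 \cdot 101 = 121 + 15655 = 15776$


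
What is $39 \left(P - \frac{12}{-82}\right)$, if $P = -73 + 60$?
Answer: $- \frac{20553}{41} \approx -501.29$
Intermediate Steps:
$P = -13$
$39 \left(P - \frac{12}{-82}\right) = 39 \left(-13 - \frac{12}{-82}\right) = 39 \left(-13 - - \frac{6}{41}\right) = 39 \left(-13 + \frac{6}{41}\right) = 39 \left(- \frac{527}{41}\right) = - \frac{20553}{41}$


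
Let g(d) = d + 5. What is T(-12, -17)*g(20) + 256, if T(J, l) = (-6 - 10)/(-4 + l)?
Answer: 5776/21 ≈ 275.05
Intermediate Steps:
T(J, l) = -16/(-4 + l)
g(d) = 5 + d
T(-12, -17)*g(20) + 256 = (-16/(-4 - 17))*(5 + 20) + 256 = -16/(-21)*25 + 256 = -16*(-1/21)*25 + 256 = (16/21)*25 + 256 = 400/21 + 256 = 5776/21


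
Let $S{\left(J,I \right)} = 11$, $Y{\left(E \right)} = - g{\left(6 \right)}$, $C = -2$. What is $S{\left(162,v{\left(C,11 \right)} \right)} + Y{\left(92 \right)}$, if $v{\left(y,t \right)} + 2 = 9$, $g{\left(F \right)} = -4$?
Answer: $15$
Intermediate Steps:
$v{\left(y,t \right)} = 7$ ($v{\left(y,t \right)} = -2 + 9 = 7$)
$Y{\left(E \right)} = 4$ ($Y{\left(E \right)} = \left(-1\right) \left(-4\right) = 4$)
$S{\left(162,v{\left(C,11 \right)} \right)} + Y{\left(92 \right)} = 11 + 4 = 15$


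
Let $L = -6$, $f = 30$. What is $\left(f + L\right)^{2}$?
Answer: $576$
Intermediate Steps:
$\left(f + L\right)^{2} = \left(30 - 6\right)^{2} = 24^{2} = 576$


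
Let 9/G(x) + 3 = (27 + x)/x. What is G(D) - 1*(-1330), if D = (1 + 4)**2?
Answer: 30365/23 ≈ 1320.2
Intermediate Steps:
D = 25 (D = 5**2 = 25)
G(x) = 9/(-3 + (27 + x)/x)
G(D) - 1*(-1330) = -9*25/(-27 + 2*25) - 1*(-1330) = -9*25/(-27 + 50) + 1330 = -9*25/23 + 1330 = -9*25*1/23 + 1330 = -225/23 + 1330 = 30365/23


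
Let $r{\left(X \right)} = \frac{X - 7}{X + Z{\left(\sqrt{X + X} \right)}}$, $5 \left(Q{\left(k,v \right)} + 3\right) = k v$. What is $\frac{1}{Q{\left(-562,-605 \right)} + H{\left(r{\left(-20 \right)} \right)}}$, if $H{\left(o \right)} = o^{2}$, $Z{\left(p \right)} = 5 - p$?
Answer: $\frac{5 \left(- 37 i + 12 \sqrt{10}\right)}{4 \left(- 3145136 i + 1019985 \sqrt{10}\right)} \approx 1.4706 \cdot 10^{-5} + 4.2595 \cdot 10^{-10} i$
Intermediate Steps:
$Q{\left(k,v \right)} = -3 + \frac{k v}{5}$
$r{\left(X \right)} = \frac{-7 + X}{5 + X - \sqrt{2} \sqrt{X}}$ ($r{\left(X \right)} = \frac{X - 7}{X - \left(-5 + \sqrt{X + X}\right)} = \frac{-7 + X}{X - \left(-5 + \sqrt{2 X}\right)} = \frac{-7 + X}{X - \left(-5 + \sqrt{2} \sqrt{X}\right)} = \frac{-7 + X}{5 + X - \sqrt{2} \sqrt{X}}$)
$\frac{1}{Q{\left(-562,-605 \right)} + H{\left(r{\left(-20 \right)} \right)}} = \frac{1}{\left(-3 + \frac{1}{5} \left(-562\right) \left(-605\right)\right) + \left(\frac{-7 - 20}{5 - 20 - \sqrt{2} \sqrt{-20}}\right)^{2}} = \frac{1}{\left(-3 + 68002\right) + \left(\frac{1}{5 - 20 - \sqrt{2} \cdot 2 i \sqrt{5}} \left(-27\right)\right)^{2}} = \frac{1}{67999 + \left(\frac{1}{5 - 20 - 2 i \sqrt{10}} \left(-27\right)\right)^{2}} = \frac{1}{67999 + \left(\frac{1}{-15 - 2 i \sqrt{10}} \left(-27\right)\right)^{2}} = \frac{1}{67999 + \left(- \frac{27}{-15 - 2 i \sqrt{10}}\right)^{2}} = \frac{1}{67999 + \frac{729}{\left(-15 - 2 i \sqrt{10}\right)^{2}}}$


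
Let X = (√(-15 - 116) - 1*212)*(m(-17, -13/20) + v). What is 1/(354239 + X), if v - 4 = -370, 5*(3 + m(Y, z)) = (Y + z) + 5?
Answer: 173201344/75003996918459 + 148612*I*√131/75003996918459 ≈ 2.3092e-6 + 2.2678e-8*I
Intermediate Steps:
m(Y, z) = -2 + Y/5 + z/5 (m(Y, z) = -3 + ((Y + z) + 5)/5 = -3 + (5 + Y + z)/5 = -3 + (1 + Y/5 + z/5) = -2 + Y/5 + z/5)
v = -366 (v = 4 - 370 = -366)
X = 1969109/25 - 37153*I*√131/100 (X = (√(-15 - 116) - 1*212)*((-2 + (⅕)*(-17) + (-13/20)/5) - 366) = (√(-131) - 212)*((-2 - 17/5 + (-13*1/20)/5) - 366) = (I*√131 - 212)*((-2 - 17/5 + (⅕)*(-13/20)) - 366) = (-212 + I*√131)*((-2 - 17/5 - 13/100) - 366) = (-212 + I*√131)*(-553/100 - 366) = (-212 + I*√131)*(-37153/100) = 1969109/25 - 37153*I*√131/100 ≈ 78764.0 - 4252.4*I)
1/(354239 + X) = 1/(354239 + (1969109/25 - 37153*I*√131/100)) = 1/(10825084/25 - 37153*I*√131/100)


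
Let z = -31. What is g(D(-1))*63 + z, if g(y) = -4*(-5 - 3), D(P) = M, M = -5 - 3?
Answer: 1985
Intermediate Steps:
M = -8
D(P) = -8
g(y) = 32 (g(y) = -4*(-8) = 32)
g(D(-1))*63 + z = 32*63 - 31 = 2016 - 31 = 1985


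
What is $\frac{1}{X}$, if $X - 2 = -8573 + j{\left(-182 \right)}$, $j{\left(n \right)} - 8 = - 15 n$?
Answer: $- \frac{1}{5833} \approx -0.00017144$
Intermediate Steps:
$j{\left(n \right)} = 8 - 15 n$
$X = -5833$ ($X = 2 + \left(-8573 + \left(8 - -2730\right)\right) = 2 + \left(-8573 + \left(8 + 2730\right)\right) = 2 + \left(-8573 + 2738\right) = 2 - 5835 = -5833$)
$\frac{1}{X} = \frac{1}{-5833} = - \frac{1}{5833}$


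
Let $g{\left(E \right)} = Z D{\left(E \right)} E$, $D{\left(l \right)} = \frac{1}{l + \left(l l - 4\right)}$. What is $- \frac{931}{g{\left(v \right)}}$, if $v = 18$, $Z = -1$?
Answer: $\frac{157339}{9} \approx 17482.0$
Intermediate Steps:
$D{\left(l \right)} = \frac{1}{-4 + l + l^{2}}$ ($D{\left(l \right)} = \frac{1}{l + \left(l^{2} - 4\right)} = \frac{1}{l + \left(-4 + l^{2}\right)} = \frac{1}{-4 + l + l^{2}}$)
$g{\left(E \right)} = - \frac{E}{-4 + E + E^{2}}$ ($g{\left(E \right)} = - \frac{1}{-4 + E + E^{2}} E = - \frac{E}{-4 + E + E^{2}}$)
$- \frac{931}{g{\left(v \right)}} = - \frac{931}{\left(-1\right) 18 \frac{1}{-4 + 18 + 18^{2}}} = - \frac{931}{\left(-1\right) 18 \frac{1}{-4 + 18 + 324}} = - \frac{931}{\left(-1\right) 18 \cdot \frac{1}{338}} = - \frac{931}{- \frac{9}{169}} = \left(-931\right) \left(- \frac{169}{9}\right) = \frac{157339}{9}$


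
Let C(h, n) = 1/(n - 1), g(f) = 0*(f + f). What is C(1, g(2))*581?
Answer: -581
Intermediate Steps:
g(f) = 0 (g(f) = 0*(2*f) = 0)
C(h, n) = 1/(-1 + n)
C(1, g(2))*581 = 581/(-1 + 0) = 581/(-1) = -1*581 = -581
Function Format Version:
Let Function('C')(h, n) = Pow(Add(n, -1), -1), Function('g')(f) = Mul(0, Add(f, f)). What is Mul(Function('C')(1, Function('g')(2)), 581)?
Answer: -581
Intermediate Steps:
Function('g')(f) = 0 (Function('g')(f) = Mul(0, Mul(2, f)) = 0)
Function('C')(h, n) = Pow(Add(-1, n), -1)
Mul(Function('C')(1, Function('g')(2)), 581) = Mul(Pow(Add(-1, 0), -1), 581) = Mul(Pow(-1, -1), 581) = Mul(-1, 581) = -581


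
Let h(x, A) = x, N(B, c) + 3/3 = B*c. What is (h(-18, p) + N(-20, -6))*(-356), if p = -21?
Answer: -35956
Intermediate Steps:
N(B, c) = -1 + B*c
(h(-18, p) + N(-20, -6))*(-356) = (-18 + (-1 - 20*(-6)))*(-356) = (-18 + (-1 + 120))*(-356) = (-18 + 119)*(-356) = 101*(-356) = -35956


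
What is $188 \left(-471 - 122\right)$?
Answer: $-111484$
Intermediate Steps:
$188 \left(-471 - 122\right) = 188 \left(-593\right) = -111484$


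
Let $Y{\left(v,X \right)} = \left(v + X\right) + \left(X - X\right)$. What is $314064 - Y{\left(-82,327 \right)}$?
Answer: $313819$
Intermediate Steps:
$Y{\left(v,X \right)} = X + v$ ($Y{\left(v,X \right)} = \left(X + v\right) + 0 = X + v$)
$314064 - Y{\left(-82,327 \right)} = 314064 - \left(327 - 82\right) = 314064 - 245 = 313819$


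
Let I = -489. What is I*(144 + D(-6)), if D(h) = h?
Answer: -67482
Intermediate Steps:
I*(144 + D(-6)) = -489*(144 - 6) = -489*138 = -67482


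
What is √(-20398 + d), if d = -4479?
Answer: I*√24877 ≈ 157.72*I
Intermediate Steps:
√(-20398 + d) = √(-20398 - 4479) = √(-24877) = I*√24877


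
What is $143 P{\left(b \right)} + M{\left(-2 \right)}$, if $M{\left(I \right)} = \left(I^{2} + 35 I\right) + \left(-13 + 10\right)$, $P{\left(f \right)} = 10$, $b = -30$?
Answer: $1361$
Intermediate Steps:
$M{\left(I \right)} = -3 + I^{2} + 35 I$ ($M{\left(I \right)} = \left(I^{2} + 35 I\right) - 3 = -3 + I^{2} + 35 I$)
$143 P{\left(b \right)} + M{\left(-2 \right)} = 143 \cdot 10 + \left(-3 + \left(-2\right)^{2} + 35 \left(-2\right)\right) = 1430 - 69 = 1361$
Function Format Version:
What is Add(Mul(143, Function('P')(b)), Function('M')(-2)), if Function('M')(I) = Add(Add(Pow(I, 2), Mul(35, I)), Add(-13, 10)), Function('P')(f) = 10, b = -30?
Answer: 1361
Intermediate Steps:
Function('M')(I) = Add(-3, Pow(I, 2), Mul(35, I)) (Function('M')(I) = Add(Add(Pow(I, 2), Mul(35, I)), -3) = Add(-3, Pow(I, 2), Mul(35, I)))
Add(Mul(143, Function('P')(b)), Function('M')(-2)) = Add(Mul(143, 10), Add(-3, Pow(-2, 2), Mul(35, -2))) = Add(1430, Add(-3, 4, -70)) = Add(1430, -69) = 1361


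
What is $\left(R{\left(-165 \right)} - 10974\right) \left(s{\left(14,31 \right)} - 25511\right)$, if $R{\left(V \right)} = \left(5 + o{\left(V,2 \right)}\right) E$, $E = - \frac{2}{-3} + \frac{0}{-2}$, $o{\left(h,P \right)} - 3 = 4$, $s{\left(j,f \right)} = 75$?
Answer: $278931176$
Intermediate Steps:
$o{\left(h,P \right)} = 7$ ($o{\left(h,P \right)} = 3 + 4 = 7$)
$E = \frac{2}{3}$ ($E = \left(-2\right) \left(- \frac{1}{3}\right) + 0 \left(- \frac{1}{2}\right) = \frac{2}{3} + 0 = \frac{2}{3} \approx 0.66667$)
$R{\left(V \right)} = 8$ ($R{\left(V \right)} = \left(5 + 7\right) \frac{2}{3} = 12 \cdot \frac{2}{3} = 8$)
$\left(R{\left(-165 \right)} - 10974\right) \left(s{\left(14,31 \right)} - 25511\right) = \left(8 - 10974\right) \left(75 - 25511\right) = \left(-10966\right) \left(-25436\right) = 278931176$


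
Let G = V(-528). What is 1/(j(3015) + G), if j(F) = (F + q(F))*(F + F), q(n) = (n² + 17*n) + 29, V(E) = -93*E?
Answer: 1/55141528824 ≈ 1.8135e-11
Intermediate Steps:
q(n) = 29 + n² + 17*n
j(F) = 2*F*(29 + F² + 18*F) (j(F) = (F + (29 + F² + 17*F))*(F + F) = (29 + F² + 18*F)*(2*F) = 2*F*(29 + F² + 18*F))
G = 49104 (G = -93*(-528) = 49104)
1/(j(3015) + G) = 1/(2*3015*(29 + 3015² + 18*3015) + 49104) = 1/(2*3015*(29 + 9090225 + 54270) + 49104) = 1/(2*3015*9144524 + 49104) = 1/(55141479720 + 49104) = 1/55141528824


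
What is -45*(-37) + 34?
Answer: 1699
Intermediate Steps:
-45*(-37) + 34 = 1665 + 34 = 1699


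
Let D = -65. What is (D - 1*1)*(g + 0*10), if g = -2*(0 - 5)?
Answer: -660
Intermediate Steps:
g = 10 (g = -2*(-5) = 10)
(D - 1*1)*(g + 0*10) = (-65 - 1*1)*(10 + 0*10) = (-65 - 1)*(10 + 0) = -66*10 = -660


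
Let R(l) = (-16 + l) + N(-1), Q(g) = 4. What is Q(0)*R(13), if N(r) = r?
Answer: -16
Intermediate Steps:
R(l) = -17 + l (R(l) = (-16 + l) - 1 = -17 + l)
Q(0)*R(13) = 4*(-17 + 13) = 4*(-4) = -16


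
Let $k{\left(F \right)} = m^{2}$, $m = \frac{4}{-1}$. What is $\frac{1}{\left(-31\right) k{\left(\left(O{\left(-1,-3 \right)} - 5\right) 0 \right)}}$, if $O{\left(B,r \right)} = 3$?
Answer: $- \frac{1}{496} \approx -0.0020161$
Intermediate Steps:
$m = -4$ ($m = 4 \left(-1\right) = -4$)
$k{\left(F \right)} = 16$ ($k{\left(F \right)} = \left(-4\right)^{2} = 16$)
$\frac{1}{\left(-31\right) k{\left(\left(O{\left(-1,-3 \right)} - 5\right) 0 \right)}} = \frac{1}{\left(-31\right) 16} = \frac{1}{-496} = - \frac{1}{496}$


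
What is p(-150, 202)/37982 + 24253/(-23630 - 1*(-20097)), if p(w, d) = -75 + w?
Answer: -921972371/134190406 ≈ -6.8706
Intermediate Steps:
p(-150, 202)/37982 + 24253/(-23630 - 1*(-20097)) = (-75 - 150)/37982 + 24253/(-23630 - 1*(-20097)) = -225*1/37982 + 24253/(-23630 + 20097) = -225/37982 + 24253/(-3533) = -225/37982 + 24253*(-1/3533) = -225/37982 - 24253/3533 = -921972371/134190406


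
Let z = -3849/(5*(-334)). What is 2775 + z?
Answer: 4638099/1670 ≈ 2777.3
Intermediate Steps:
z = 3849/1670 (z = -3849/(-1670) = -3849*(-1/1670) = 3849/1670 ≈ 2.3048)
2775 + z = 2775 + 3849/1670 = 4638099/1670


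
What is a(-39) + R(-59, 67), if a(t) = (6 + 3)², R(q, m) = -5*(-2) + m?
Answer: 158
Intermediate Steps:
R(q, m) = 10 + m
a(t) = 81 (a(t) = 9² = 81)
a(-39) + R(-59, 67) = 81 + (10 + 67) = 81 + 77 = 158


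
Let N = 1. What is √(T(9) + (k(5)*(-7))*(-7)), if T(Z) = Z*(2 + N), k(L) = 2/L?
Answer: √1165/5 ≈ 6.8264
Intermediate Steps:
T(Z) = 3*Z (T(Z) = Z*(2 + 1) = Z*3 = 3*Z)
√(T(9) + (k(5)*(-7))*(-7)) = √(3*9 + ((2/5)*(-7))*(-7)) = √(27 + ((2*(⅕))*(-7))*(-7)) = √(27 + ((⅖)*(-7))*(-7)) = √(27 - 14/5*(-7)) = √(27 + 98/5) = √(233/5) = √1165/5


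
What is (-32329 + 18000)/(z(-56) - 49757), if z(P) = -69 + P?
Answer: 2047/7126 ≈ 0.28726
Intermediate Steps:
(-32329 + 18000)/(z(-56) - 49757) = (-32329 + 18000)/((-69 - 56) - 49757) = -14329/(-125 - 49757) = -14329/(-49882) = -14329*(-1/49882) = 2047/7126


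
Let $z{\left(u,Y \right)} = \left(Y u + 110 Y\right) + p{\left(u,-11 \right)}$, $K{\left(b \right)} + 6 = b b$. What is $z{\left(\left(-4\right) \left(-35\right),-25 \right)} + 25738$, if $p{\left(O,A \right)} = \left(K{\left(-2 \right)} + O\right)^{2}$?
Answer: $38532$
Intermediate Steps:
$K{\left(b \right)} = -6 + b^{2}$ ($K{\left(b \right)} = -6 + b b = -6 + b^{2}$)
$p{\left(O,A \right)} = \left(-2 + O\right)^{2}$ ($p{\left(O,A \right)} = \left(\left(-6 + \left(-2\right)^{2}\right) + O\right)^{2} = \left(\left(-6 + 4\right) + O\right)^{2} = \left(-2 + O\right)^{2}$)
$z{\left(u,Y \right)} = \left(-2 + u\right)^{2} + 110 Y + Y u$ ($z{\left(u,Y \right)} = \left(Y u + 110 Y\right) + \left(-2 + u\right)^{2} = \left(110 Y + Y u\right) + \left(-2 + u\right)^{2} = \left(-2 + u\right)^{2} + 110 Y + Y u$)
$z{\left(\left(-4\right) \left(-35\right),-25 \right)} + 25738 = \left(\left(-2 - -140\right)^{2} + 110 \left(-25\right) - 25 \left(\left(-4\right) \left(-35\right)\right)\right) + 25738 = \left(\left(-2 + 140\right)^{2} - 2750 - 3500\right) + 25738 = \left(138^{2} - 2750 - 3500\right) + 25738 = \left(19044 - 2750 - 3500\right) + 25738 = 12794 + 25738 = 38532$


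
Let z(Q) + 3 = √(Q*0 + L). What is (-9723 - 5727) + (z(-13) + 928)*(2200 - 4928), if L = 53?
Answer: -2538850 - 2728*√53 ≈ -2.5587e+6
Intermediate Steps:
z(Q) = -3 + √53 (z(Q) = -3 + √(Q*0 + 53) = -3 + √(0 + 53) = -3 + √53)
(-9723 - 5727) + (z(-13) + 928)*(2200 - 4928) = (-9723 - 5727) + ((-3 + √53) + 928)*(2200 - 4928) = -15450 + (925 + √53)*(-2728) = -15450 + (-2523400 - 2728*√53) = -2538850 - 2728*√53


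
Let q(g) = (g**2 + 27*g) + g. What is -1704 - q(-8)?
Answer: -1544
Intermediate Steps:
q(g) = g**2 + 28*g
-1704 - q(-8) = -1704 - (-8)*(28 - 8) = -1704 - (-8)*20 = -1704 - 1*(-160) = -1704 + 160 = -1544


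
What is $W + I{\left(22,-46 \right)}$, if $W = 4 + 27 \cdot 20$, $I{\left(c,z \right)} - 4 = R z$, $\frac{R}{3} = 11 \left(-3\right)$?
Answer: $5102$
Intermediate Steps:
$R = -99$ ($R = 3 \cdot 11 \left(-3\right) = 3 \left(-33\right) = -99$)
$I{\left(c,z \right)} = 4 - 99 z$
$W = 544$ ($W = 4 + 540 = 544$)
$W + I{\left(22,-46 \right)} = 544 + \left(4 - -4554\right) = 544 + \left(4 + 4554\right) = 544 + 4558 = 5102$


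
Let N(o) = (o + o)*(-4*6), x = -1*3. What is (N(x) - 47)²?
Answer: 9409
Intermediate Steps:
x = -3
N(o) = -48*o (N(o) = (2*o)*(-24) = -48*o)
(N(x) - 47)² = (-48*(-3) - 47)² = (144 - 47)² = 97² = 9409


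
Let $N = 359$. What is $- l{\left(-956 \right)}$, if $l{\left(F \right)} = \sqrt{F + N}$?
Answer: $- i \sqrt{597} \approx - 24.434 i$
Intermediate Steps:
$l{\left(F \right)} = \sqrt{359 + F}$ ($l{\left(F \right)} = \sqrt{F + 359} = \sqrt{359 + F}$)
$- l{\left(-956 \right)} = - \sqrt{359 - 956} = - \sqrt{-597} = - i \sqrt{597}$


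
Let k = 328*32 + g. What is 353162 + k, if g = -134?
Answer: 363524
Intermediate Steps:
k = 10362 (k = 328*32 - 134 = 10496 - 134 = 10362)
353162 + k = 353162 + 10362 = 363524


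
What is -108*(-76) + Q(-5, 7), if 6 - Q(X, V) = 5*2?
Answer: 8204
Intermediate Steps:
Q(X, V) = -4 (Q(X, V) = 6 - 5*2 = 6 - 1*10 = 6 - 10 = -4)
-108*(-76) + Q(-5, 7) = -108*(-76) - 4 = 8208 - 4 = 8204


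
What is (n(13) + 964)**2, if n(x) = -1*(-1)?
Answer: 931225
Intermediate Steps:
n(x) = 1
(n(13) + 964)**2 = (1 + 964)**2 = 965**2 = 931225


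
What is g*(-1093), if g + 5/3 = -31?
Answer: 107114/3 ≈ 35705.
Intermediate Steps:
g = -98/3 (g = -5/3 - 31 = -98/3 ≈ -32.667)
g*(-1093) = -98/3*(-1093) = 107114/3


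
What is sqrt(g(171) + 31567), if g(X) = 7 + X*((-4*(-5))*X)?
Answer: sqrt(616394) ≈ 785.11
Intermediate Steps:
g(X) = 7 + 20*X**2 (g(X) = 7 + X*(20*X) = 7 + 20*X**2)
sqrt(g(171) + 31567) = sqrt((7 + 20*171**2) + 31567) = sqrt((7 + 20*29241) + 31567) = sqrt((7 + 584820) + 31567) = sqrt(584827 + 31567) = sqrt(616394)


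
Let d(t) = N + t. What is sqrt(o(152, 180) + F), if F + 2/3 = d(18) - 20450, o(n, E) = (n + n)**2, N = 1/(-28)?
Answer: sqrt(126978537)/42 ≈ 268.30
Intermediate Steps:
N = -1/28 ≈ -0.035714
o(n, E) = 4*n**2 (o(n, E) = (2*n)**2 = 4*n**2)
d(t) = -1/28 + t
F = -1716347/84 (F = -2/3 + ((-1/28 + 18) - 20450) = -2/3 + (503/28 - 20450) = -2/3 - 572097/28 = -1716347/84 ≈ -20433.)
sqrt(o(152, 180) + F) = sqrt(4*152**2 - 1716347/84) = sqrt(4*23104 - 1716347/84) = sqrt(92416 - 1716347/84) = sqrt(6046597/84) = sqrt(126978537)/42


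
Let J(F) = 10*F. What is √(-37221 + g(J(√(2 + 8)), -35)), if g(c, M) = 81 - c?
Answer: √(-37140 - 10*√10) ≈ 192.8*I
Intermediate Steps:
√(-37221 + g(J(√(2 + 8)), -35)) = √(-37221 + (81 - 10*√(2 + 8))) = √(-37221 + (81 - 10*√10)) = √(-37140 - 10*√10)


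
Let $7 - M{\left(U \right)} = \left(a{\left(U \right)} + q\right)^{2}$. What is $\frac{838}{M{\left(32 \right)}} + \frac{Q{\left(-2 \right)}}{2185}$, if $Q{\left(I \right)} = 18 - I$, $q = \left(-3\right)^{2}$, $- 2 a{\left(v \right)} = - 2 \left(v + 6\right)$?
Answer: $- \frac{178699}{481137} \approx -0.37141$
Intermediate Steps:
$a{\left(v \right)} = 6 + v$ ($a{\left(v \right)} = - \frac{\left(-2\right) \left(v + 6\right)}{2} = - \frac{\left(-2\right) \left(6 + v\right)}{2} = - \frac{-12 - 2 v}{2} = 6 + v$)
$q = 9$
$M{\left(U \right)} = 7 - \left(15 + U\right)^{2}$ ($M{\left(U \right)} = 7 - \left(\left(6 + U\right) + 9\right)^{2} = 7 - \left(15 + U\right)^{2}$)
$\frac{838}{M{\left(32 \right)}} + \frac{Q{\left(-2 \right)}}{2185} = \frac{838}{7 - \left(15 + 32\right)^{2}} + \frac{18 - -2}{2185} = \frac{838}{7 - 47^{2}} + \left(18 + 2\right) \frac{1}{2185} = \frac{838}{7 - 2209} + 20 \cdot \frac{1}{2185} = \frac{838}{7 - 2209} + \frac{4}{437} = \frac{838}{-2202} + \frac{4}{437} = 838 \left(- \frac{1}{2202}\right) + \frac{4}{437} = - \frac{419}{1101} + \frac{4}{437} = - \frac{178699}{481137}$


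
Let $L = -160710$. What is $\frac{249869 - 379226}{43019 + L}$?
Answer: $\frac{129357}{117691} \approx 1.0991$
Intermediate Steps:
$\frac{249869 - 379226}{43019 + L} = \frac{249869 - 379226}{43019 - 160710} = - \frac{129357}{-117691} = \left(-129357\right) \left(- \frac{1}{117691}\right) = \frac{129357}{117691}$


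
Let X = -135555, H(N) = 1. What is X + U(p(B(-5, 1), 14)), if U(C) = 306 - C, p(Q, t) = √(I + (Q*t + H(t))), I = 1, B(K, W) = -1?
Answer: -135249 - 2*I*√3 ≈ -1.3525e+5 - 3.4641*I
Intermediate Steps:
p(Q, t) = √(2 + Q*t) (p(Q, t) = √(1 + (Q*t + 1)) = √(1 + (1 + Q*t)) = √(2 + Q*t))
X + U(p(B(-5, 1), 14)) = -135555 + (306 - √(2 - 1*14)) = -135555 + (306 - √(2 - 14)) = -135555 + (306 - √(-12)) = -135555 + (306 - 2*I*√3) = -135249 - 2*I*√3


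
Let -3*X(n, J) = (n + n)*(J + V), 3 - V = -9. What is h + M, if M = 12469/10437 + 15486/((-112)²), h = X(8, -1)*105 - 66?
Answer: -1187756035/190848 ≈ -6223.6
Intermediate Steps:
V = 12 (V = 3 - 1*(-9) = 3 + 9 = 12)
X(n, J) = -2*n*(12 + J)/3 (X(n, J) = -(n + n)*(J + 12)/3 = -2*n*(12 + J)/3)
h = -6226 (h = -⅔*8*(12 - 1)*105 - 66 = -⅔*8*11*105 - 66 = -176/3*105 - 66 = -6160 - 66 = -6226)
M = 463613/190848 (M = 12469*(1/10437) + 15486/12544 = 12469/10437 + 15486*(1/12544) = 12469/10437 + 7743/6272 = 463613/190848 ≈ 2.4292)
h + M = -6226 + 463613/190848 = -1187756035/190848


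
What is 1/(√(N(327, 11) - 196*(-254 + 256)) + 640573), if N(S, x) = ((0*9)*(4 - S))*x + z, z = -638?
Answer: 640573/410333769359 - I*√1030/410333769359 ≈ 1.5611e-6 - 7.8213e-11*I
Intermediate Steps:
N(S, x) = -638 (N(S, x) = ((0*9)*(4 - S))*x - 638 = (0*(4 - S))*x - 638 = 0*x - 638 = 0 - 638 = -638)
1/(√(N(327, 11) - 196*(-254 + 256)) + 640573) = 1/(√(-638 - 196*(-254 + 256)) + 640573) = 1/(√(-638 - 196*2) + 640573) = 1/(√(-638 - 392) + 640573) = 1/(√(-1030) + 640573) = 1/(I*√1030 + 640573) = 1/(640573 + I*√1030)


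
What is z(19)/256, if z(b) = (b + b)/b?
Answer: 1/128 ≈ 0.0078125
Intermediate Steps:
z(b) = 2 (z(b) = (2*b)/b = 2)
z(19)/256 = 2/256 = 2*(1/256) = 1/128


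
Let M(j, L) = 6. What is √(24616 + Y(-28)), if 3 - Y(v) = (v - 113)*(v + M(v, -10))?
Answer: √21517 ≈ 146.69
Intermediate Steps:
Y(v) = 3 - (-113 + v)*(6 + v) (Y(v) = 3 - (v - 113)*(v + 6) = 3 - (-113 + v)*(6 + v))
√(24616 + Y(-28)) = √(24616 + (681 - 1*(-28)² + 107*(-28))) = √(24616 + (681 - 1*784 - 2996)) = √(24616 + (681 - 784 - 2996)) = √(24616 - 3099) = √21517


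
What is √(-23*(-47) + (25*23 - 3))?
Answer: √1653 ≈ 40.657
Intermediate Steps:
√(-23*(-47) + (25*23 - 3)) = √(1081 + (575 - 3)) = √(1081 + 572) = √1653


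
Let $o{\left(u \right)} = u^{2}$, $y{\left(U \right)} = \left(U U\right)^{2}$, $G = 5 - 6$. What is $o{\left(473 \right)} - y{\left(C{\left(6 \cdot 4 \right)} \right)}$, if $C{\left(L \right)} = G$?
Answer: $223728$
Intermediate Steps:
$G = -1$ ($G = 5 - 6 = -1$)
$C{\left(L \right)} = -1$
$y{\left(U \right)} = U^{4}$ ($y{\left(U \right)} = \left(U^{2}\right)^{2} = U^{4}$)
$o{\left(473 \right)} - y{\left(C{\left(6 \cdot 4 \right)} \right)} = 473^{2} - \left(-1\right)^{4} = 223729 - 1 = 223728$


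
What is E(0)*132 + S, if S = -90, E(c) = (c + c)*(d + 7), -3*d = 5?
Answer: -90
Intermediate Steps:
d = -5/3 (d = -1/3*5 = -5/3 ≈ -1.6667)
E(c) = 32*c/3 (E(c) = (c + c)*(-5/3 + 7) = (2*c)*(16/3) = 32*c/3)
E(0)*132 + S = ((32/3)*0)*132 - 90 = 0*132 - 90 = 0 - 90 = -90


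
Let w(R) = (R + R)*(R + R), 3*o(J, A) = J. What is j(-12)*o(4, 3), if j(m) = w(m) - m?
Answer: 784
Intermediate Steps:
o(J, A) = J/3
w(R) = 4*R² (w(R) = (2*R)*(2*R) = 4*R²)
j(m) = -m + 4*m² (j(m) = 4*m² - m = -m + 4*m²)
j(-12)*o(4, 3) = (-12*(-1 + 4*(-12)))*((⅓)*4) = -12*(-1 - 48)*(4/3) = -12*(-49)*(4/3) = 588*(4/3) = 784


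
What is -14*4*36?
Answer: -2016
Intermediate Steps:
-14*4*36 = -56*36 = -2016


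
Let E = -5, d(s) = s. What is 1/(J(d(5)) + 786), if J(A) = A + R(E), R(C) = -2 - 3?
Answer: 1/786 ≈ 0.0012723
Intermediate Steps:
R(C) = -5
J(A) = -5 + A (J(A) = A - 5 = -5 + A)
1/(J(d(5)) + 786) = 1/((-5 + 5) + 786) = 1/(0 + 786) = 1/786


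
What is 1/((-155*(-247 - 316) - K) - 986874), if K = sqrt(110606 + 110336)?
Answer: -899609/809296131939 + sqrt(220942)/809296131939 ≈ -1.1110e-6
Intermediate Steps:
K = sqrt(220942) ≈ 470.04
1/((-155*(-247 - 316) - K) - 986874) = 1/((-155*(-247 - 316) - sqrt(220942)) - 986874) = 1/((-155*(-563) - sqrt(220942)) - 986874) = 1/((87265 - sqrt(220942)) - 986874) = 1/(-899609 - sqrt(220942))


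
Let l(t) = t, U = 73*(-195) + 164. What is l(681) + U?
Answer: -13390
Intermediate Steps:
U = -14071 (U = -14235 + 164 = -14071)
l(681) + U = 681 - 14071 = -13390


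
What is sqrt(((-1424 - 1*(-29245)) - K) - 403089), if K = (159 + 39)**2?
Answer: 2*I*sqrt(103618) ≈ 643.79*I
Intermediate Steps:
K = 39204 (K = 198**2 = 39204)
sqrt(((-1424 - 1*(-29245)) - K) - 403089) = sqrt(((-1424 - 1*(-29245)) - 1*39204) - 403089) = sqrt(((-1424 + 29245) - 39204) - 403089) = sqrt((27821 - 39204) - 403089) = sqrt(-11383 - 403089) = sqrt(-414472) = 2*I*sqrt(103618)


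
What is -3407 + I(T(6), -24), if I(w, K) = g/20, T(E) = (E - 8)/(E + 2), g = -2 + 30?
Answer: -17028/5 ≈ -3405.6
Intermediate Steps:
g = 28
T(E) = (-8 + E)/(2 + E)
I(w, K) = 7/5 (I(w, K) = 28/20 = 28*(1/20) = 7/5)
-3407 + I(T(6), -24) = -3407 + 7/5 = -17028/5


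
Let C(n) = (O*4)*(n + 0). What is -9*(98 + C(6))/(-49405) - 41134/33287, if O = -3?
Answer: -2024436112/1644544235 ≈ -1.2310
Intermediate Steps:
C(n) = -12*n (C(n) = (-3*4)*(n + 0) = -12*n)
-9*(98 + C(6))/(-49405) - 41134/33287 = -9*(98 - 12*6)/(-49405) - 41134/33287 = -9*(98 - 72)*(-1/49405) - 41134*1/33287 = -9*26*(-1/49405) - 41134/33287 = -234*(-1/49405) - 41134/33287 = 234/49405 - 41134/33287 = -2024436112/1644544235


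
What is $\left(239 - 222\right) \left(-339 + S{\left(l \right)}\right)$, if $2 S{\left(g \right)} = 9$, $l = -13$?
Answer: $- \frac{11373}{2} \approx -5686.5$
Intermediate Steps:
$S{\left(g \right)} = \frac{9}{2}$ ($S{\left(g \right)} = \frac{1}{2} \cdot 9 = \frac{9}{2}$)
$\left(239 - 222\right) \left(-339 + S{\left(l \right)}\right) = \left(239 - 222\right) \left(-339 + \frac{9}{2}\right) = 17 \left(- \frac{669}{2}\right) = - \frac{11373}{2}$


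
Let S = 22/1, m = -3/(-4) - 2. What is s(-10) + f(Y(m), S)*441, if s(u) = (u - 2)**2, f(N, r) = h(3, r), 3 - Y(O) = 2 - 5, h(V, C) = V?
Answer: 1467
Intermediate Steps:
m = -5/4 (m = -3*(-1/4) - 2 = 3/4 - 2 = -5/4 ≈ -1.2500)
S = 22 (S = 22*1 = 22)
Y(O) = 6 (Y(O) = 3 - (2 - 5) = 3 - 1*(-3) = 3 + 3 = 6)
f(N, r) = 3
s(u) = (-2 + u)**2
s(-10) + f(Y(m), S)*441 = (-2 - 10)**2 + 3*441 = (-12)**2 + 1323 = 144 + 1323 = 1467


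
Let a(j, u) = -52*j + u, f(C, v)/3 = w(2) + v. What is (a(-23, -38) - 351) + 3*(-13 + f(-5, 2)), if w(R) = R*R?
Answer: 822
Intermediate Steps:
w(R) = R²
f(C, v) = 12 + 3*v (f(C, v) = 3*(2² + v) = 3*(4 + v) = 12 + 3*v)
a(j, u) = u - 52*j
(a(-23, -38) - 351) + 3*(-13 + f(-5, 2)) = ((-38 - 52*(-23)) - 351) + 3*(-13 + (12 + 3*2)) = ((-38 + 1196) - 351) + 3*(-13 + (12 + 6)) = (1158 - 351) + 3*(-13 + 18) = 807 + 3*5 = 807 + 15 = 822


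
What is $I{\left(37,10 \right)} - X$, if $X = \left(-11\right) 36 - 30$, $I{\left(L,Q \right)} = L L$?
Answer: $1795$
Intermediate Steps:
$I{\left(L,Q \right)} = L^{2}$
$X = -426$ ($X = -396 - 30 = -426$)
$I{\left(37,10 \right)} - X = 37^{2} - -426 = 1369 + 426 = 1795$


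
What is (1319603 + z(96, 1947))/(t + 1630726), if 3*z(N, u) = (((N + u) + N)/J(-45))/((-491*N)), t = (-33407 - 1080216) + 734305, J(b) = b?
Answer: 2799036316073/2654386536960 ≈ 1.0545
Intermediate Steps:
t = -379318 (t = -1113623 + 734305 = -379318)
z(N, u) = -(-2*N/45 - u/45)/(1473*N) (z(N, u) = ((((N + u) + N)/(-45))/((-491*N)))/3 = (((u + 2*N)*(-1/45))*(-1/(491*N)))/3 = ((-2*N/45 - u/45)*(-1/(491*N)))/3 = (-(-2*N/45 - u/45)/(491*N))/3 = -(-2*N/45 - u/45)/(1473*N))
(1319603 + z(96, 1947))/(t + 1630726) = (1319603 + (1/66285)*(1947 + 2*96)/96)/(-379318 + 1630726) = (1319603 + (1/66285)*(1/96)*(1947 + 192))/1251408 = (1319603 + (1/66285)*(1/96)*2139)*(1/1251408) = (1319603 + 713/2121120)*(1/1251408) = (2799036316073/2121120)*(1/1251408) = 2799036316073/2654386536960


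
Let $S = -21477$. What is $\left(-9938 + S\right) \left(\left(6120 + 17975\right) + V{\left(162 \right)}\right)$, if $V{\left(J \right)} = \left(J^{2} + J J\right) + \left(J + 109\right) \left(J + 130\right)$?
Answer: $-4891786725$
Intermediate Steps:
$V{\left(J \right)} = 2 J^{2} + \left(109 + J\right) \left(130 + J\right)$ ($V{\left(J \right)} = \left(J^{2} + J^{2}\right) + \left(109 + J\right) \left(130 + J\right) = 2 J^{2} + \left(109 + J\right) \left(130 + J\right)$)
$\left(-9938 + S\right) \left(\left(6120 + 17975\right) + V{\left(162 \right)}\right) = \left(-9938 - 21477\right) \left(\left(6120 + 17975\right) + \left(14170 + 3 \cdot 162^{2} + 239 \cdot 162\right)\right) = - 31415 \left(24095 + \left(14170 + 3 \cdot 26244 + 38718\right)\right) = - 31415 \left(24095 + \left(14170 + 78732 + 38718\right)\right) = - 31415 \left(24095 + 131620\right) = \left(-31415\right) 155715 = -4891786725$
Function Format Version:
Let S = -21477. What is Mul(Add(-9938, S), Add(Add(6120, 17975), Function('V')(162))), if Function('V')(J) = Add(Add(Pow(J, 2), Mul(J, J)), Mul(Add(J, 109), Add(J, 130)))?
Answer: -4891786725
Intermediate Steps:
Function('V')(J) = Add(Mul(2, Pow(J, 2)), Mul(Add(109, J), Add(130, J))) (Function('V')(J) = Add(Add(Pow(J, 2), Pow(J, 2)), Mul(Add(109, J), Add(130, J))) = Add(Mul(2, Pow(J, 2)), Mul(Add(109, J), Add(130, J))))
Mul(Add(-9938, S), Add(Add(6120, 17975), Function('V')(162))) = Mul(Add(-9938, -21477), Add(Add(6120, 17975), Add(14170, Mul(3, Pow(162, 2)), Mul(239, 162)))) = Mul(-31415, Add(24095, Add(14170, Mul(3, 26244), 38718))) = Mul(-31415, Add(24095, Add(14170, 78732, 38718))) = Mul(-31415, Add(24095, 131620)) = Mul(-31415, 155715) = -4891786725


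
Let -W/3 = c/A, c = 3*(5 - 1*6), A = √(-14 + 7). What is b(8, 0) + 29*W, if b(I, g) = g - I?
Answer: -8 - 261*I*√7/7 ≈ -8.0 - 98.649*I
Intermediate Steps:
A = I*√7 (A = √(-7) = I*√7 ≈ 2.6458*I)
c = -3 (c = 3*(5 - 6) = 3*(-1) = -3)
W = -9*I*√7/7 (W = -(-9)/(I*√7) = -(-9)*(-I*√7/7) = -9*I*√7/7 ≈ -3.4017*I)
b(8, 0) + 29*W = (0 - 1*8) + 29*(-9*I*√7/7) = (0 - 8) - 261*I*√7/7 = -8 - 261*I*√7/7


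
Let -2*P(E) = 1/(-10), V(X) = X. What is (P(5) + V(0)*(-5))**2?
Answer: 1/400 ≈ 0.0025000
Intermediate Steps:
P(E) = 1/20 (P(E) = -1/2/(-10) = -1/2*(-1/10) = 1/20)
(P(5) + V(0)*(-5))**2 = (1/20 + 0*(-5))**2 = (1/20 + 0)**2 = (1/20)**2 = 1/400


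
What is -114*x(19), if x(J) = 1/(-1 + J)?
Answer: -19/3 ≈ -6.3333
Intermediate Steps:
-114*x(19) = -114/(-1 + 19) = -114/18 = -114*1/18 = -19/3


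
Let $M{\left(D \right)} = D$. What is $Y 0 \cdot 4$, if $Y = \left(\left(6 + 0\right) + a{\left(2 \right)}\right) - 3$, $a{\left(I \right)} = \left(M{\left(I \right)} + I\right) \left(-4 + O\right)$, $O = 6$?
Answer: $0$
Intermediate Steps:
$a{\left(I \right)} = 4 I$ ($a{\left(I \right)} = \left(I + I\right) \left(-4 + 6\right) = 2 I 2 = 4 I$)
$Y = 11$ ($Y = \left(\left(6 + 0\right) + 4 \cdot 2\right) - 3 = \left(6 + 8\right) - 3 = 14 - 3 = 11$)
$Y 0 \cdot 4 = 11 \cdot 0 \cdot 4 = 0 \cdot 4 = 0$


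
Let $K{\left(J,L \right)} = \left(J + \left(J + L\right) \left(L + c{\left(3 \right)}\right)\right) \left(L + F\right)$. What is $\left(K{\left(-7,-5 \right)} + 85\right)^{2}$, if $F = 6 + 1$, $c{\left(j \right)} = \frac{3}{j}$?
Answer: $27889$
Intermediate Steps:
$F = 7$
$K{\left(J,L \right)} = \left(7 + L\right) \left(J + \left(1 + L\right) \left(J + L\right)\right)$ ($K{\left(J,L \right)} = \left(J + \left(J + L\right) \left(L + \frac{3}{3}\right)\right) \left(L + 7\right) = \left(J + \left(J + L\right) \left(L + 3 \cdot \frac{1}{3}\right)\right) \left(7 + L\right) = \left(J + \left(J + L\right) \left(L + 1\right)\right) \left(7 + L\right) = \left(J + \left(J + L\right) \left(1 + L\right)\right) \left(7 + L\right) = \left(J + \left(1 + L\right) \left(J + L\right)\right) \left(7 + L\right) = \left(7 + L\right) \left(J + \left(1 + L\right) \left(J + L\right)\right)$)
$\left(K{\left(-7,-5 \right)} + 85\right)^{2} = \left(\left(\left(-5\right)^{3} + 7 \left(-5\right) + 8 \left(-5\right)^{2} + 14 \left(-7\right) - 7 \left(-5\right)^{2} + 9 \left(-7\right) \left(-5\right)\right) + 85\right)^{2} = \left(\left(-125 - 35 + 8 \cdot 25 - 98 - 175 + 315\right) + 85\right)^{2} = \left(\left(-125 - 35 + 200 - 98 - 175 + 315\right) + 85\right)^{2} = \left(82 + 85\right)^{2} = 167^{2} = 27889$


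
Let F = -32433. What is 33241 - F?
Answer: 65674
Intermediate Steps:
33241 - F = 33241 - 1*(-32433) = 33241 + 32433 = 65674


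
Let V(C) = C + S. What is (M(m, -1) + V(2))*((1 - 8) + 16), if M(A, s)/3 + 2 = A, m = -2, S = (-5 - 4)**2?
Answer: 639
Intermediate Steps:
S = 81 (S = (-9)**2 = 81)
M(A, s) = -6 + 3*A
V(C) = 81 + C (V(C) = C + 81 = 81 + C)
(M(m, -1) + V(2))*((1 - 8) + 16) = ((-6 + 3*(-2)) + (81 + 2))*((1 - 8) + 16) = ((-6 - 6) + 83)*(-7 + 16) = (-12 + 83)*9 = 71*9 = 639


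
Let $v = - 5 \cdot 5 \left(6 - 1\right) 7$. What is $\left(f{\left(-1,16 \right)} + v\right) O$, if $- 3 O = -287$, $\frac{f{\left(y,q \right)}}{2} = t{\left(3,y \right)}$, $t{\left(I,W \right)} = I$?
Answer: $- \frac{249403}{3} \approx -83134.0$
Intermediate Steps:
$f{\left(y,q \right)} = 6$ ($f{\left(y,q \right)} = 2 \cdot 3 = 6$)
$O = \frac{287}{3}$ ($O = \left(- \frac{1}{3}\right) \left(-287\right) = \frac{287}{3} \approx 95.667$)
$v = -875$ ($v = - 5 \cdot 5 \cdot 5 \cdot 7 = \left(-5\right) 25 \cdot 7 = \left(-125\right) 7 = -875$)
$\left(f{\left(-1,16 \right)} + v\right) O = \left(6 - 875\right) \frac{287}{3} = \left(-869\right) \frac{287}{3} = - \frac{249403}{3}$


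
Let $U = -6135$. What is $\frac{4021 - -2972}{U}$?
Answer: $- \frac{2331}{2045} \approx -1.1399$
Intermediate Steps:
$\frac{4021 - -2972}{U} = \frac{4021 - -2972}{-6135} = \left(4021 + 2972\right) \left(- \frac{1}{6135}\right) = 6993 \left(- \frac{1}{6135}\right) = - \frac{2331}{2045}$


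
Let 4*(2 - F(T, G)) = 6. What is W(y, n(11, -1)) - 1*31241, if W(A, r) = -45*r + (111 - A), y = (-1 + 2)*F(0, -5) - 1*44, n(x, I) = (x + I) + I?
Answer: -62983/2 ≈ -31492.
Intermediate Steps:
F(T, G) = ½ (F(T, G) = 2 - ¼*6 = 2 - 3/2 = ½)
n(x, I) = x + 2*I (n(x, I) = (I + x) + I = x + 2*I)
y = -87/2 (y = (-1 + 2)*(½) - 1*44 = 1*(½) - 44 = ½ - 44 = -87/2 ≈ -43.500)
W(A, r) = 111 - A - 45*r
W(y, n(11, -1)) - 1*31241 = (111 - 1*(-87/2) - 45*(11 + 2*(-1))) - 1*31241 = (111 + 87/2 - 45*(11 - 2)) - 31241 = (111 + 87/2 - 45*9) - 31241 = (111 + 87/2 - 405) - 31241 = -501/2 - 31241 = -62983/2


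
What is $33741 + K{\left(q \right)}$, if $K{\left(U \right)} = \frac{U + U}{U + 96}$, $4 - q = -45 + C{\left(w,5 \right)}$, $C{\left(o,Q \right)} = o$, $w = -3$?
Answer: $\frac{1248443}{37} \approx 33742.0$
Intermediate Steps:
$q = 52$ ($q = 4 - \left(-45 - 3\right) = 4 - -48 = 4 + 48 = 52$)
$K{\left(U \right)} = \frac{2 U}{96 + U}$
$33741 + K{\left(q \right)} = 33741 + 2 \cdot 52 \frac{1}{96 + 52} = 33741 + 2 \cdot 52 \cdot \frac{1}{148} = 33741 + \frac{26}{37} = \frac{1248443}{37}$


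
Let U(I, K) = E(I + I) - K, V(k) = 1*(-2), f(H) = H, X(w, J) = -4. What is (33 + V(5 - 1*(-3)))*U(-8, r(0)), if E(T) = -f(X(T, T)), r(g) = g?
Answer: 124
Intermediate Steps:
E(T) = 4 (E(T) = -1*(-4) = 4)
V(k) = -2
U(I, K) = 4 - K
(33 + V(5 - 1*(-3)))*U(-8, r(0)) = (33 - 2)*(4 - 1*0) = 31*(4 + 0) = 31*4 = 124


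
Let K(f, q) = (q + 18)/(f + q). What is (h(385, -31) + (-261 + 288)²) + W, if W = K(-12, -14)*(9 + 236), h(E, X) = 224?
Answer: 11899/13 ≈ 915.31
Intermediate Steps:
K(f, q) = (18 + q)/(f + q)
W = -490/13 (W = ((18 - 14)/(-12 - 14))*(9 + 236) = (4/(-26))*245 = -1/26*4*245 = -2/13*245 = -490/13 ≈ -37.692)
(h(385, -31) + (-261 + 288)²) + W = (224 + (-261 + 288)²) - 490/13 = (224 + 27²) - 490/13 = (224 + 729) - 490/13 = 953 - 490/13 = 11899/13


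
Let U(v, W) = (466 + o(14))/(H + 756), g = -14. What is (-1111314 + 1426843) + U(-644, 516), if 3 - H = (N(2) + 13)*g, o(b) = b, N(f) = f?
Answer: 101916027/323 ≈ 3.1553e+5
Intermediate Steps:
H = 213 (H = 3 - (2 + 13)*(-14) = 3 - 15*(-14) = 3 - 1*(-210) = 3 + 210 = 213)
U(v, W) = 160/323 (U(v, W) = (466 + 14)/(213 + 756) = 480/969 = 480*(1/969) = 160/323)
(-1111314 + 1426843) + U(-644, 516) = (-1111314 + 1426843) + 160/323 = 315529 + 160/323 = 101916027/323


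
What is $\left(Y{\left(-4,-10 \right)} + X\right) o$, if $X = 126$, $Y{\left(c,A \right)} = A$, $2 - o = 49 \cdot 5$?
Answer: $-28188$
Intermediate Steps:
$o = -243$ ($o = 2 - 49 \cdot 5 = 2 - 245 = -243$)
$\left(Y{\left(-4,-10 \right)} + X\right) o = \left(-10 + 126\right) \left(-243\right) = 116 \left(-243\right) = -28188$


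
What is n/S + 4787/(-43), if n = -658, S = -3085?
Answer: -14739601/132655 ≈ -111.11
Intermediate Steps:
n/S + 4787/(-43) = -658/(-3085) + 4787/(-43) = -658*(-1/3085) + 4787*(-1/43) = 658/3085 - 4787/43 = -14739601/132655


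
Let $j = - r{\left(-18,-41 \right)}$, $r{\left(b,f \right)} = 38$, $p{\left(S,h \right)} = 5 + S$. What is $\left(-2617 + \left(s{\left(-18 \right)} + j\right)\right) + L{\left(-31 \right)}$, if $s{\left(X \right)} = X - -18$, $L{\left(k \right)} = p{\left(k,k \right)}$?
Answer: $-2681$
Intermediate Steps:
$L{\left(k \right)} = 5 + k$
$s{\left(X \right)} = 18 + X$ ($s{\left(X \right)} = X + 18 = 18 + X$)
$j = -38$ ($j = \left(-1\right) 38 = -38$)
$\left(-2617 + \left(s{\left(-18 \right)} + j\right)\right) + L{\left(-31 \right)} = \left(-2617 + \left(\left(18 - 18\right) - 38\right)\right) + \left(5 - 31\right) = \left(-2617 + \left(0 - 38\right)\right) - 26 = \left(-2617 - 38\right) - 26 = -2655 - 26 = -2681$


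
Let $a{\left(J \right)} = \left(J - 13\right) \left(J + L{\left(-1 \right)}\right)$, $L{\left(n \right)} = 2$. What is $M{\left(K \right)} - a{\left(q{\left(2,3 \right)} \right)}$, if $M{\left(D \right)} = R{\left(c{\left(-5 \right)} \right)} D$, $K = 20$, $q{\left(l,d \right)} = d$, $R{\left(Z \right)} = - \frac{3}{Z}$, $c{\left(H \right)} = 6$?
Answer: $40$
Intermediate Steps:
$M{\left(D \right)} = - \frac{D}{2}$ ($M{\left(D \right)} = - \frac{3}{6} D = \left(-3\right) \frac{1}{6} D = - \frac{D}{2}$)
$a{\left(J \right)} = \left(-13 + J\right) \left(2 + J\right)$ ($a{\left(J \right)} = \left(J - 13\right) \left(J + 2\right) = \left(-13 + J\right) \left(2 + J\right)$)
$M{\left(K \right)} - a{\left(q{\left(2,3 \right)} \right)} = \left(- \frac{1}{2}\right) 20 - \left(-26 + 3^{2} - 33\right) = -10 - \left(-26 + 9 - 33\right) = -10 - -50 = -10 + 50 = 40$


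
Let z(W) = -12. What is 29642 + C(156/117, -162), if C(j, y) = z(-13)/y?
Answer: 800336/27 ≈ 29642.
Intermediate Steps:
C(j, y) = -12/y
29642 + C(156/117, -162) = 29642 - 12/(-162) = 29642 - 12*(-1/162) = 29642 + 2/27 = 800336/27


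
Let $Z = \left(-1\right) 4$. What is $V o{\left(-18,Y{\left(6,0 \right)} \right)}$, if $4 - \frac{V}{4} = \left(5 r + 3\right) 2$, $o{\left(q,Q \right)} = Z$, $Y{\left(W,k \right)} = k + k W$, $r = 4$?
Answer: $672$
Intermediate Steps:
$Z = -4$
$Y{\left(W,k \right)} = k + W k$
$o{\left(q,Q \right)} = -4$
$V = -168$ ($V = 16 - 4 \left(5 \cdot 4 + 3\right) 2 = 16 - 4 \left(20 + 3\right) 2 = 16 - 4 \cdot 23 \cdot 2 = 16 - 184 = -168$)
$V o{\left(-18,Y{\left(6,0 \right)} \right)} = \left(-168\right) \left(-4\right) = 672$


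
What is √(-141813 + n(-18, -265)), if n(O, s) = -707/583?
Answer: I*√48201090938/583 ≈ 376.58*I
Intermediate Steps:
n(O, s) = -707/583 (n(O, s) = -707*1/583 = -707/583)
√(-141813 + n(-18, -265)) = √(-141813 - 707/583) = √(-82677686/583) = I*√48201090938/583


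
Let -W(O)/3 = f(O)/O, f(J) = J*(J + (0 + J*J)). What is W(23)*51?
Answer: -84456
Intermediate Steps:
f(J) = J*(J + J**2) (f(J) = J*(J + (0 + J**2)) = J*(J + J**2))
W(O) = -3*O*(1 + O) (W(O) = -3*O**2*(1 + O)/O = -3*O*(1 + O))
W(23)*51 = -3*23*(1 + 23)*51 = -3*23*24*51 = -1656*51 = -84456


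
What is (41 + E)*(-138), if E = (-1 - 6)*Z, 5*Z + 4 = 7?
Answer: -25392/5 ≈ -5078.4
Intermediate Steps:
Z = 3/5 (Z = -4/5 + (1/5)*7 = -4/5 + 7/5 = 3/5 ≈ 0.60000)
E = -21/5 (E = (-1 - 6)*(3/5) = -7*3/5 = -21/5 ≈ -4.2000)
(41 + E)*(-138) = (41 - 21/5)*(-138) = (184/5)*(-138) = -25392/5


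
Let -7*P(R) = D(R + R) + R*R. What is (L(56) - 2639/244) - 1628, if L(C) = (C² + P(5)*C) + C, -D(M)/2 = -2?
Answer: 322369/244 ≈ 1321.2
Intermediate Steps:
D(M) = 4 (D(M) = -2*(-2) = 4)
P(R) = -4/7 - R²/7 (P(R) = -(4 + R*R)/7 = -(4 + R²)/7 = -4/7 - R²/7)
L(C) = C² - 22*C/7 (L(C) = (C² + (-4/7 - ⅐*5²)*C) + C = (C² + (-4/7 - ⅐*25)*C) + C = (C² + (-4/7 - 25/7)*C) + C = (C² - 29*C/7) + C = C² - 22*C/7)
(L(56) - 2639/244) - 1628 = ((⅐)*56*(-22 + 7*56) - 2639/244) - 1628 = ((⅐)*56*(-22 + 392) - 2639*1/244) - 1628 = ((⅐)*56*370 - 2639/244) - 1628 = (2960 - 2639/244) - 1628 = 719601/244 - 1628 = 322369/244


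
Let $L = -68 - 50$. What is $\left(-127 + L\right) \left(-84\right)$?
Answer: $20580$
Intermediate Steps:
$L = -118$ ($L = -68 - 50 = -118$)
$\left(-127 + L\right) \left(-84\right) = \left(-127 - 118\right) \left(-84\right) = \left(-245\right) \left(-84\right) = 20580$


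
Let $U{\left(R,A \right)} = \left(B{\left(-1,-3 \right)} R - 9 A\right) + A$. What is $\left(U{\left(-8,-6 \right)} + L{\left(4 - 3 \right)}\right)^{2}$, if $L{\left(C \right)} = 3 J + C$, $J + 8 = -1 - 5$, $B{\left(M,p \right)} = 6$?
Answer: $1681$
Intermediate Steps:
$J = -14$ ($J = -8 - 6 = -14$)
$U{\left(R,A \right)} = - 8 A + 6 R$ ($U{\left(R,A \right)} = \left(6 R - 9 A\right) + A = \left(- 9 A + 6 R\right) + A = - 8 A + 6 R$)
$L{\left(C \right)} = -42 + C$ ($L{\left(C \right)} = 3 \left(-14\right) + C = -42 + C$)
$\left(U{\left(-8,-6 \right)} + L{\left(4 - 3 \right)}\right)^{2} = \left(\left(\left(-8\right) \left(-6\right) + 6 \left(-8\right)\right) + \left(-42 + \left(4 - 3\right)\right)\right)^{2} = \left(\left(48 - 48\right) + \left(-42 + \left(4 - 3\right)\right)\right)^{2} = \left(0 + \left(-42 + 1\right)\right)^{2} = \left(0 - 41\right)^{2} = \left(-41\right)^{2} = 1681$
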